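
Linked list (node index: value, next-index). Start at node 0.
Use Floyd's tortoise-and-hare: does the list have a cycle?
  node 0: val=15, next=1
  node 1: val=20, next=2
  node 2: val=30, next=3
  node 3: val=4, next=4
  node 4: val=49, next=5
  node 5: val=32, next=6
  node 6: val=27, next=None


Floyd's tortoise (slow, +1) and hare (fast, +2):
  init: slow=0, fast=0
  step 1: slow=1, fast=2
  step 2: slow=2, fast=4
  step 3: slow=3, fast=6
  step 4: fast -> None, no cycle

Cycle: no


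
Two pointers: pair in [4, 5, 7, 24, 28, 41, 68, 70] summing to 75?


lo=0(4)+hi=7(70)=74
lo=1(5)+hi=7(70)=75

Yes: 5+70=75


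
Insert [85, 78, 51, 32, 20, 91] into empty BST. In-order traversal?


Insert 85: root
Insert 78: L from 85
Insert 51: L from 85 -> L from 78
Insert 32: L from 85 -> L from 78 -> L from 51
Insert 20: L from 85 -> L from 78 -> L from 51 -> L from 32
Insert 91: R from 85

In-order: [20, 32, 51, 78, 85, 91]


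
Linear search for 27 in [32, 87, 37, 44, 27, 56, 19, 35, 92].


i=0: 32!=27
i=1: 87!=27
i=2: 37!=27
i=3: 44!=27
i=4: 27==27 found!

Found at 4, 5 comps


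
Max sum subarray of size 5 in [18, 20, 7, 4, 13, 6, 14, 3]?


[0:5]: 62
[1:6]: 50
[2:7]: 44
[3:8]: 40

Max: 62 at [0:5]


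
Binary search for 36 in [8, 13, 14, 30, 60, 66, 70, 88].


Step 1: lo=0, hi=7, mid=3, val=30
Step 2: lo=4, hi=7, mid=5, val=66
Step 3: lo=4, hi=4, mid=4, val=60

Not found


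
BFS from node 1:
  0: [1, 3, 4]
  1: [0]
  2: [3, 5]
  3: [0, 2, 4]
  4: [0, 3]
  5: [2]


Visit 1, enqueue [0]
Visit 0, enqueue [3, 4]
Visit 3, enqueue [2]
Visit 4, enqueue []
Visit 2, enqueue [5]
Visit 5, enqueue []

BFS order: [1, 0, 3, 4, 2, 5]


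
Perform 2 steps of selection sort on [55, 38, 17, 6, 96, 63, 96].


Initial: [55, 38, 17, 6, 96, 63, 96]
Step 1: min=6 at 3
  Swap: [6, 38, 17, 55, 96, 63, 96]
Step 2: min=17 at 2
  Swap: [6, 17, 38, 55, 96, 63, 96]

After 2 steps: [6, 17, 38, 55, 96, 63, 96]


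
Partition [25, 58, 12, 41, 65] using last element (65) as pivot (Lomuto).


Pivot: 65
  25 <= 65: advance i (no swap)
  58 <= 65: advance i (no swap)
  12 <= 65: advance i (no swap)
  41 <= 65: advance i (no swap)
Place pivot at 4: [25, 58, 12, 41, 65]

Partitioned: [25, 58, 12, 41, 65]


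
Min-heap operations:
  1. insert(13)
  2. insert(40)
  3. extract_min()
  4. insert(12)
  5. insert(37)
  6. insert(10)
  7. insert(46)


insert(13) -> [13]
insert(40) -> [13, 40]
extract_min()->13, [40]
insert(12) -> [12, 40]
insert(37) -> [12, 40, 37]
insert(10) -> [10, 12, 37, 40]
insert(46) -> [10, 12, 37, 40, 46]

Final heap: [10, 12, 37, 40, 46]


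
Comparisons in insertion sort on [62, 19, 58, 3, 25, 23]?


Algorithm: insertion sort
Input: [62, 19, 58, 3, 25, 23]
Sorted: [3, 19, 23, 25, 58, 62]

13


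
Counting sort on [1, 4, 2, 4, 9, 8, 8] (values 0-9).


Input: [1, 4, 2, 4, 9, 8, 8]
Counts: [0, 1, 1, 0, 2, 0, 0, 0, 2, 1]

Sorted: [1, 2, 4, 4, 8, 8, 9]


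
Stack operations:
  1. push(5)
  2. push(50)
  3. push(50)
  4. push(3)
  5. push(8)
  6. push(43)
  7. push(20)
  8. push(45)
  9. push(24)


push(5) -> [5]
push(50) -> [5, 50]
push(50) -> [5, 50, 50]
push(3) -> [5, 50, 50, 3]
push(8) -> [5, 50, 50, 3, 8]
push(43) -> [5, 50, 50, 3, 8, 43]
push(20) -> [5, 50, 50, 3, 8, 43, 20]
push(45) -> [5, 50, 50, 3, 8, 43, 20, 45]
push(24) -> [5, 50, 50, 3, 8, 43, 20, 45, 24]

Final stack: [5, 50, 50, 3, 8, 43, 20, 45, 24]


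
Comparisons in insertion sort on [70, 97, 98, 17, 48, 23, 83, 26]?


Algorithm: insertion sort
Input: [70, 97, 98, 17, 48, 23, 83, 26]
Sorted: [17, 23, 26, 48, 70, 83, 97, 98]

23


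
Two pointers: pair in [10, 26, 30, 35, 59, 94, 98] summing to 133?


lo=0(10)+hi=6(98)=108
lo=1(26)+hi=6(98)=124
lo=2(30)+hi=6(98)=128
lo=3(35)+hi=6(98)=133

Yes: 35+98=133


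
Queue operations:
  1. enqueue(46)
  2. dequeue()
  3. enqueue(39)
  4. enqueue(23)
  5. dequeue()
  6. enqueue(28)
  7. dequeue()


enqueue(46) -> [46]
dequeue()->46, []
enqueue(39) -> [39]
enqueue(23) -> [39, 23]
dequeue()->39, [23]
enqueue(28) -> [23, 28]
dequeue()->23, [28]

Final queue: [28]


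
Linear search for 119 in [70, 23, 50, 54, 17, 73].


i=0: 70!=119
i=1: 23!=119
i=2: 50!=119
i=3: 54!=119
i=4: 17!=119
i=5: 73!=119

Not found, 6 comps


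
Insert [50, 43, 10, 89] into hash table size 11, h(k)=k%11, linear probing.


Insert 50: h=6 -> slot 6
Insert 43: h=10 -> slot 10
Insert 10: h=10, 1 probes -> slot 0
Insert 89: h=1 -> slot 1

Table: [10, 89, None, None, None, None, 50, None, None, None, 43]


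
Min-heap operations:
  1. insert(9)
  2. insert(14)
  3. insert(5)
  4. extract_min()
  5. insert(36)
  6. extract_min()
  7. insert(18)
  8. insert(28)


insert(9) -> [9]
insert(14) -> [9, 14]
insert(5) -> [5, 14, 9]
extract_min()->5, [9, 14]
insert(36) -> [9, 14, 36]
extract_min()->9, [14, 36]
insert(18) -> [14, 36, 18]
insert(28) -> [14, 28, 18, 36]

Final heap: [14, 28, 18, 36]


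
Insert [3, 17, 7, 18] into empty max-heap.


Insert 3: [3]
Insert 17: [17, 3]
Insert 7: [17, 3, 7]
Insert 18: [18, 17, 7, 3]

Final heap: [18, 17, 7, 3]


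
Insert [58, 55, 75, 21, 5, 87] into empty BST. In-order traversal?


Insert 58: root
Insert 55: L from 58
Insert 75: R from 58
Insert 21: L from 58 -> L from 55
Insert 5: L from 58 -> L from 55 -> L from 21
Insert 87: R from 58 -> R from 75

In-order: [5, 21, 55, 58, 75, 87]


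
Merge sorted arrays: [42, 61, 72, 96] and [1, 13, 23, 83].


Take 1 from B
Take 13 from B
Take 23 from B
Take 42 from A
Take 61 from A
Take 72 from A
Take 83 from B

Merged: [1, 13, 23, 42, 61, 72, 83, 96]


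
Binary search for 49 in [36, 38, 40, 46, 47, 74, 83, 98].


Step 1: lo=0, hi=7, mid=3, val=46
Step 2: lo=4, hi=7, mid=5, val=74
Step 3: lo=4, hi=4, mid=4, val=47

Not found


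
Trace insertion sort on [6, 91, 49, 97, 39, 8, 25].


Initial: [6, 91, 49, 97, 39, 8, 25]
Insert 91: [6, 91, 49, 97, 39, 8, 25]
Insert 49: [6, 49, 91, 97, 39, 8, 25]
Insert 97: [6, 49, 91, 97, 39, 8, 25]
Insert 39: [6, 39, 49, 91, 97, 8, 25]
Insert 8: [6, 8, 39, 49, 91, 97, 25]
Insert 25: [6, 8, 25, 39, 49, 91, 97]

Sorted: [6, 8, 25, 39, 49, 91, 97]


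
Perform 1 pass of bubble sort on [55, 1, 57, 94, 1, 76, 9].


Initial: [55, 1, 57, 94, 1, 76, 9]
Pass 1: [1, 55, 57, 1, 76, 9, 94] (4 swaps)

After 1 pass: [1, 55, 57, 1, 76, 9, 94]


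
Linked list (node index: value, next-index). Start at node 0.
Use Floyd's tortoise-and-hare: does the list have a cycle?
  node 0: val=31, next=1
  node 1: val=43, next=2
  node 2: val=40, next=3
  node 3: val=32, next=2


Floyd's tortoise (slow, +1) and hare (fast, +2):
  init: slow=0, fast=0
  step 1: slow=1, fast=2
  step 2: slow=2, fast=2
  slow == fast at node 2: cycle detected

Cycle: yes


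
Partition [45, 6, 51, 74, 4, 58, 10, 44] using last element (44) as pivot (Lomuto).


Pivot: 44
  6 <= 44: swap -> [6, 45, 51, 74, 4, 58, 10, 44]
  4 <= 44: swap -> [6, 4, 51, 74, 45, 58, 10, 44]
  10 <= 44: swap -> [6, 4, 10, 74, 45, 58, 51, 44]
Place pivot at 3: [6, 4, 10, 44, 45, 58, 51, 74]

Partitioned: [6, 4, 10, 44, 45, 58, 51, 74]


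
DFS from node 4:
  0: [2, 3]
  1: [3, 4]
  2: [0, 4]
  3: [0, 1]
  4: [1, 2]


Visit 4, push [2, 1]
Visit 1, push [3]
Visit 3, push [0]
Visit 0, push [2]
Visit 2, push []

DFS order: [4, 1, 3, 0, 2]


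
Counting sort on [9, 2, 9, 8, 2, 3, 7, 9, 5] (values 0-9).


Input: [9, 2, 9, 8, 2, 3, 7, 9, 5]
Counts: [0, 0, 2, 1, 0, 1, 0, 1, 1, 3]

Sorted: [2, 2, 3, 5, 7, 8, 9, 9, 9]


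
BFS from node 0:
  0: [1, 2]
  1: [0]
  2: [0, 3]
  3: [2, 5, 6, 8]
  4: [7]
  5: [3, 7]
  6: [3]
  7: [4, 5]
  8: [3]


Visit 0, enqueue [1, 2]
Visit 1, enqueue []
Visit 2, enqueue [3]
Visit 3, enqueue [5, 6, 8]
Visit 5, enqueue [7]
Visit 6, enqueue []
Visit 8, enqueue []
Visit 7, enqueue [4]
Visit 4, enqueue []

BFS order: [0, 1, 2, 3, 5, 6, 8, 7, 4]


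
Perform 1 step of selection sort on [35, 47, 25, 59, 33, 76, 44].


Initial: [35, 47, 25, 59, 33, 76, 44]
Step 1: min=25 at 2
  Swap: [25, 47, 35, 59, 33, 76, 44]

After 1 step: [25, 47, 35, 59, 33, 76, 44]


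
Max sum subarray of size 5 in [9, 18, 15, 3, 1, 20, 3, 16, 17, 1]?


[0:5]: 46
[1:6]: 57
[2:7]: 42
[3:8]: 43
[4:9]: 57
[5:10]: 57

Max: 57 at [1:6]


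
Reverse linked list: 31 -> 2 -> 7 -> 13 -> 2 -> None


Step 1: curr=31, set curr.next=prev(None) | reversed so far: 31
Step 2: curr=2, set curr.next=prev(31) | reversed so far: 2 -> 31
Step 3: curr=7, set curr.next=prev(2) | reversed so far: 7 -> 2 -> 31
Step 4: curr=13, set curr.next=prev(7) | reversed so far: 13 -> 7 -> 2 -> 31
Step 5: curr=2, set curr.next=prev(13) | reversed so far: 2 -> 13 -> 7 -> 2 -> 31

2 -> 13 -> 7 -> 2 -> 31 -> None


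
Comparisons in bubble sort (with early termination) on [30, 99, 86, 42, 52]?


Algorithm: bubble sort (with early termination)
Input: [30, 99, 86, 42, 52]
Sorted: [30, 42, 52, 86, 99]

9


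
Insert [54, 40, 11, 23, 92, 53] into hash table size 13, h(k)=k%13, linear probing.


Insert 54: h=2 -> slot 2
Insert 40: h=1 -> slot 1
Insert 11: h=11 -> slot 11
Insert 23: h=10 -> slot 10
Insert 92: h=1, 2 probes -> slot 3
Insert 53: h=1, 3 probes -> slot 4

Table: [None, 40, 54, 92, 53, None, None, None, None, None, 23, 11, None]


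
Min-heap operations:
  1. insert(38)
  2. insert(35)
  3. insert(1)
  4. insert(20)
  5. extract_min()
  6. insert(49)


insert(38) -> [38]
insert(35) -> [35, 38]
insert(1) -> [1, 38, 35]
insert(20) -> [1, 20, 35, 38]
extract_min()->1, [20, 38, 35]
insert(49) -> [20, 38, 35, 49]

Final heap: [20, 38, 35, 49]


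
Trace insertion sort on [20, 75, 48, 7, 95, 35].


Initial: [20, 75, 48, 7, 95, 35]
Insert 75: [20, 75, 48, 7, 95, 35]
Insert 48: [20, 48, 75, 7, 95, 35]
Insert 7: [7, 20, 48, 75, 95, 35]
Insert 95: [7, 20, 48, 75, 95, 35]
Insert 35: [7, 20, 35, 48, 75, 95]

Sorted: [7, 20, 35, 48, 75, 95]


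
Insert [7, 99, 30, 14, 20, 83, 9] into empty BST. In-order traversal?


Insert 7: root
Insert 99: R from 7
Insert 30: R from 7 -> L from 99
Insert 14: R from 7 -> L from 99 -> L from 30
Insert 20: R from 7 -> L from 99 -> L from 30 -> R from 14
Insert 83: R from 7 -> L from 99 -> R from 30
Insert 9: R from 7 -> L from 99 -> L from 30 -> L from 14

In-order: [7, 9, 14, 20, 30, 83, 99]


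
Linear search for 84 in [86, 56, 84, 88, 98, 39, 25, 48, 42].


i=0: 86!=84
i=1: 56!=84
i=2: 84==84 found!

Found at 2, 3 comps


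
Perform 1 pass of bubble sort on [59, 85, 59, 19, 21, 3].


Initial: [59, 85, 59, 19, 21, 3]
Pass 1: [59, 59, 19, 21, 3, 85] (4 swaps)

After 1 pass: [59, 59, 19, 21, 3, 85]


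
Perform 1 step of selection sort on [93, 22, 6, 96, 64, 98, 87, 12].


Initial: [93, 22, 6, 96, 64, 98, 87, 12]
Step 1: min=6 at 2
  Swap: [6, 22, 93, 96, 64, 98, 87, 12]

After 1 step: [6, 22, 93, 96, 64, 98, 87, 12]


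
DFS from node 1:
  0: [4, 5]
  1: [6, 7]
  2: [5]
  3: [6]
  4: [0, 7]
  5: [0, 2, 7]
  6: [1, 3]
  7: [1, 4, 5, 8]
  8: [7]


Visit 1, push [7, 6]
Visit 6, push [3]
Visit 3, push []
Visit 7, push [8, 5, 4]
Visit 4, push [0]
Visit 0, push [5]
Visit 5, push [2]
Visit 2, push []
Visit 8, push []

DFS order: [1, 6, 3, 7, 4, 0, 5, 2, 8]


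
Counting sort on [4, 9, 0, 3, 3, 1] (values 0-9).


Input: [4, 9, 0, 3, 3, 1]
Counts: [1, 1, 0, 2, 1, 0, 0, 0, 0, 1]

Sorted: [0, 1, 3, 3, 4, 9]


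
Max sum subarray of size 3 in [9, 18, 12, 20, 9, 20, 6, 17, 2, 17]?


[0:3]: 39
[1:4]: 50
[2:5]: 41
[3:6]: 49
[4:7]: 35
[5:8]: 43
[6:9]: 25
[7:10]: 36

Max: 50 at [1:4]


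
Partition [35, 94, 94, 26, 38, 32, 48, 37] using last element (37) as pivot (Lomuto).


Pivot: 37
  35 <= 37: advance i (no swap)
  26 <= 37: swap -> [35, 26, 94, 94, 38, 32, 48, 37]
  32 <= 37: swap -> [35, 26, 32, 94, 38, 94, 48, 37]
Place pivot at 3: [35, 26, 32, 37, 38, 94, 48, 94]

Partitioned: [35, 26, 32, 37, 38, 94, 48, 94]


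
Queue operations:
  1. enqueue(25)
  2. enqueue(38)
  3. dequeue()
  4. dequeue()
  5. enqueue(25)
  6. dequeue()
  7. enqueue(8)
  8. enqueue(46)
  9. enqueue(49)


enqueue(25) -> [25]
enqueue(38) -> [25, 38]
dequeue()->25, [38]
dequeue()->38, []
enqueue(25) -> [25]
dequeue()->25, []
enqueue(8) -> [8]
enqueue(46) -> [8, 46]
enqueue(49) -> [8, 46, 49]

Final queue: [8, 46, 49]


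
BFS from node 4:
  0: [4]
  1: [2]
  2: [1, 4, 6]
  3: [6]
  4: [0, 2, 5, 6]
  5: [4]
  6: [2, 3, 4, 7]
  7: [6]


Visit 4, enqueue [0, 2, 5, 6]
Visit 0, enqueue []
Visit 2, enqueue [1]
Visit 5, enqueue []
Visit 6, enqueue [3, 7]
Visit 1, enqueue []
Visit 3, enqueue []
Visit 7, enqueue []

BFS order: [4, 0, 2, 5, 6, 1, 3, 7]


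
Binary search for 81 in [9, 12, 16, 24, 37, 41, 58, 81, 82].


Step 1: lo=0, hi=8, mid=4, val=37
Step 2: lo=5, hi=8, mid=6, val=58
Step 3: lo=7, hi=8, mid=7, val=81

Found at index 7


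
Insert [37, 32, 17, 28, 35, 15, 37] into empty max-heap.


Insert 37: [37]
Insert 32: [37, 32]
Insert 17: [37, 32, 17]
Insert 28: [37, 32, 17, 28]
Insert 35: [37, 35, 17, 28, 32]
Insert 15: [37, 35, 17, 28, 32, 15]
Insert 37: [37, 35, 37, 28, 32, 15, 17]

Final heap: [37, 35, 37, 28, 32, 15, 17]


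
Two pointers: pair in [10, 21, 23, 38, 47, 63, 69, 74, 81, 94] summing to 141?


lo=0(10)+hi=9(94)=104
lo=1(21)+hi=9(94)=115
lo=2(23)+hi=9(94)=117
lo=3(38)+hi=9(94)=132
lo=4(47)+hi=9(94)=141

Yes: 47+94=141


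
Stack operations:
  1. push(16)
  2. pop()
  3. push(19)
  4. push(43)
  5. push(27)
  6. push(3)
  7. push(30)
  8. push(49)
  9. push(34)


push(16) -> [16]
pop()->16, []
push(19) -> [19]
push(43) -> [19, 43]
push(27) -> [19, 43, 27]
push(3) -> [19, 43, 27, 3]
push(30) -> [19, 43, 27, 3, 30]
push(49) -> [19, 43, 27, 3, 30, 49]
push(34) -> [19, 43, 27, 3, 30, 49, 34]

Final stack: [19, 43, 27, 3, 30, 49, 34]


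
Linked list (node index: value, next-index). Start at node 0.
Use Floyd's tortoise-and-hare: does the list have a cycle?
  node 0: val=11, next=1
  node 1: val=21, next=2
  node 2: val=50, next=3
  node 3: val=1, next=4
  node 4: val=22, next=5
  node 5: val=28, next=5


Floyd's tortoise (slow, +1) and hare (fast, +2):
  init: slow=0, fast=0
  step 1: slow=1, fast=2
  step 2: slow=2, fast=4
  step 3: slow=3, fast=5
  step 4: slow=4, fast=5
  step 5: slow=5, fast=5
  slow == fast at node 5: cycle detected

Cycle: yes


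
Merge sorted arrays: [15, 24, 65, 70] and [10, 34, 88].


Take 10 from B
Take 15 from A
Take 24 from A
Take 34 from B
Take 65 from A
Take 70 from A

Merged: [10, 15, 24, 34, 65, 70, 88]


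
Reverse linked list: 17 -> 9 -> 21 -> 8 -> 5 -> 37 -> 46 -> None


Step 1: curr=17, set curr.next=prev(None) | reversed so far: 17
Step 2: curr=9, set curr.next=prev(17) | reversed so far: 9 -> 17
Step 3: curr=21, set curr.next=prev(9) | reversed so far: 21 -> 9 -> 17
Step 4: curr=8, set curr.next=prev(21) | reversed so far: 8 -> 21 -> 9 -> 17
Step 5: curr=5, set curr.next=prev(8) | reversed so far: 5 -> 8 -> 21 -> 9 -> 17
Step 6: curr=37, set curr.next=prev(5) | reversed so far: 37 -> 5 -> 8 -> 21 -> 9 -> 17
Step 7: curr=46, set curr.next=prev(37) | reversed so far: 46 -> 37 -> 5 -> 8 -> 21 -> 9 -> 17

46 -> 37 -> 5 -> 8 -> 21 -> 9 -> 17 -> None


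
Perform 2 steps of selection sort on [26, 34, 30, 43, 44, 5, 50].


Initial: [26, 34, 30, 43, 44, 5, 50]
Step 1: min=5 at 5
  Swap: [5, 34, 30, 43, 44, 26, 50]
Step 2: min=26 at 5
  Swap: [5, 26, 30, 43, 44, 34, 50]

After 2 steps: [5, 26, 30, 43, 44, 34, 50]


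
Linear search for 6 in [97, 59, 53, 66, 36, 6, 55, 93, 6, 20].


i=0: 97!=6
i=1: 59!=6
i=2: 53!=6
i=3: 66!=6
i=4: 36!=6
i=5: 6==6 found!

Found at 5, 6 comps


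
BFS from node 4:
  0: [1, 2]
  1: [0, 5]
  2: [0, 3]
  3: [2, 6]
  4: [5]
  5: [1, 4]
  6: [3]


Visit 4, enqueue [5]
Visit 5, enqueue [1]
Visit 1, enqueue [0]
Visit 0, enqueue [2]
Visit 2, enqueue [3]
Visit 3, enqueue [6]
Visit 6, enqueue []

BFS order: [4, 5, 1, 0, 2, 3, 6]


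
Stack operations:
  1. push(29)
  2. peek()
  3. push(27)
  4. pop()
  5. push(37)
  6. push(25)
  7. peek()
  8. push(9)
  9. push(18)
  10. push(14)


push(29) -> [29]
peek()->29
push(27) -> [29, 27]
pop()->27, [29]
push(37) -> [29, 37]
push(25) -> [29, 37, 25]
peek()->25
push(9) -> [29, 37, 25, 9]
push(18) -> [29, 37, 25, 9, 18]
push(14) -> [29, 37, 25, 9, 18, 14]

Final stack: [29, 37, 25, 9, 18, 14]


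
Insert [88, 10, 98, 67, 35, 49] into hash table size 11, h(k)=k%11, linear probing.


Insert 88: h=0 -> slot 0
Insert 10: h=10 -> slot 10
Insert 98: h=10, 2 probes -> slot 1
Insert 67: h=1, 1 probes -> slot 2
Insert 35: h=2, 1 probes -> slot 3
Insert 49: h=5 -> slot 5

Table: [88, 98, 67, 35, None, 49, None, None, None, None, 10]


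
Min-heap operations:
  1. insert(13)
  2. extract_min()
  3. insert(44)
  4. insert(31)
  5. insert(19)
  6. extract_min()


insert(13) -> [13]
extract_min()->13, []
insert(44) -> [44]
insert(31) -> [31, 44]
insert(19) -> [19, 44, 31]
extract_min()->19, [31, 44]

Final heap: [31, 44]


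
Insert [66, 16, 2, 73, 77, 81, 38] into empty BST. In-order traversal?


Insert 66: root
Insert 16: L from 66
Insert 2: L from 66 -> L from 16
Insert 73: R from 66
Insert 77: R from 66 -> R from 73
Insert 81: R from 66 -> R from 73 -> R from 77
Insert 38: L from 66 -> R from 16

In-order: [2, 16, 38, 66, 73, 77, 81]


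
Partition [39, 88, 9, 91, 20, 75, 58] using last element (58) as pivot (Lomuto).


Pivot: 58
  39 <= 58: advance i (no swap)
  9 <= 58: swap -> [39, 9, 88, 91, 20, 75, 58]
  20 <= 58: swap -> [39, 9, 20, 91, 88, 75, 58]
Place pivot at 3: [39, 9, 20, 58, 88, 75, 91]

Partitioned: [39, 9, 20, 58, 88, 75, 91]


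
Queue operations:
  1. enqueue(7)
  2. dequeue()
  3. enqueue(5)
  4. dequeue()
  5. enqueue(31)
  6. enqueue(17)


enqueue(7) -> [7]
dequeue()->7, []
enqueue(5) -> [5]
dequeue()->5, []
enqueue(31) -> [31]
enqueue(17) -> [31, 17]

Final queue: [31, 17]


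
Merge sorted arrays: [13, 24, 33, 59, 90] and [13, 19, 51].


Take 13 from A
Take 13 from B
Take 19 from B
Take 24 from A
Take 33 from A
Take 51 from B

Merged: [13, 13, 19, 24, 33, 51, 59, 90]


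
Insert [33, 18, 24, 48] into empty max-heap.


Insert 33: [33]
Insert 18: [33, 18]
Insert 24: [33, 18, 24]
Insert 48: [48, 33, 24, 18]

Final heap: [48, 33, 24, 18]


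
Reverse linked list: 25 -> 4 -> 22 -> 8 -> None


Step 1: curr=25, set curr.next=prev(None) | reversed so far: 25
Step 2: curr=4, set curr.next=prev(25) | reversed so far: 4 -> 25
Step 3: curr=22, set curr.next=prev(4) | reversed so far: 22 -> 4 -> 25
Step 4: curr=8, set curr.next=prev(22) | reversed so far: 8 -> 22 -> 4 -> 25

8 -> 22 -> 4 -> 25 -> None


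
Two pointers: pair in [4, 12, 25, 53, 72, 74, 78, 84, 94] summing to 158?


lo=0(4)+hi=8(94)=98
lo=1(12)+hi=8(94)=106
lo=2(25)+hi=8(94)=119
lo=3(53)+hi=8(94)=147
lo=4(72)+hi=8(94)=166
lo=4(72)+hi=7(84)=156
lo=5(74)+hi=7(84)=158

Yes: 74+84=158


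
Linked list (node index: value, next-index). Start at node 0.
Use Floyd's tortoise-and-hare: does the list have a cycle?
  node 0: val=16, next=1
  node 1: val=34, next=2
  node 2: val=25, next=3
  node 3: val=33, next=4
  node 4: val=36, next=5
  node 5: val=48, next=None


Floyd's tortoise (slow, +1) and hare (fast, +2):
  init: slow=0, fast=0
  step 1: slow=1, fast=2
  step 2: slow=2, fast=4
  step 3: fast 4->5->None, no cycle

Cycle: no


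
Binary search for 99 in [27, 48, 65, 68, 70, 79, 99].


Step 1: lo=0, hi=6, mid=3, val=68
Step 2: lo=4, hi=6, mid=5, val=79
Step 3: lo=6, hi=6, mid=6, val=99

Found at index 6


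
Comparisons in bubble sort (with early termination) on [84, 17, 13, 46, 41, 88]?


Algorithm: bubble sort (with early termination)
Input: [84, 17, 13, 46, 41, 88]
Sorted: [13, 17, 41, 46, 84, 88]

12


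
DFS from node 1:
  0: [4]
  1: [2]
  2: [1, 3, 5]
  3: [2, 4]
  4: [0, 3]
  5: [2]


Visit 1, push [2]
Visit 2, push [5, 3]
Visit 3, push [4]
Visit 4, push [0]
Visit 0, push []
Visit 5, push []

DFS order: [1, 2, 3, 4, 0, 5]


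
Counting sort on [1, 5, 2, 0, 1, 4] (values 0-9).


Input: [1, 5, 2, 0, 1, 4]
Counts: [1, 2, 1, 0, 1, 1, 0, 0, 0, 0]

Sorted: [0, 1, 1, 2, 4, 5]


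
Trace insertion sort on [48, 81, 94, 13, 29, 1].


Initial: [48, 81, 94, 13, 29, 1]
Insert 81: [48, 81, 94, 13, 29, 1]
Insert 94: [48, 81, 94, 13, 29, 1]
Insert 13: [13, 48, 81, 94, 29, 1]
Insert 29: [13, 29, 48, 81, 94, 1]
Insert 1: [1, 13, 29, 48, 81, 94]

Sorted: [1, 13, 29, 48, 81, 94]


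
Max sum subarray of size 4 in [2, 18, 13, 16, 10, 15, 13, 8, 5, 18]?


[0:4]: 49
[1:5]: 57
[2:6]: 54
[3:7]: 54
[4:8]: 46
[5:9]: 41
[6:10]: 44

Max: 57 at [1:5]


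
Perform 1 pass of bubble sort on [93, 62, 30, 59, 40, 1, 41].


Initial: [93, 62, 30, 59, 40, 1, 41]
Pass 1: [62, 30, 59, 40, 1, 41, 93] (6 swaps)

After 1 pass: [62, 30, 59, 40, 1, 41, 93]


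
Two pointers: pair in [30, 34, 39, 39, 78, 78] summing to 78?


lo=0(30)+hi=5(78)=108
lo=0(30)+hi=4(78)=108
lo=0(30)+hi=3(39)=69
lo=1(34)+hi=3(39)=73
lo=2(39)+hi=3(39)=78

Yes: 39+39=78


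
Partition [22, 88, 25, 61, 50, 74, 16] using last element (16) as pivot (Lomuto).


Pivot: 16
Place pivot at 0: [16, 88, 25, 61, 50, 74, 22]

Partitioned: [16, 88, 25, 61, 50, 74, 22]


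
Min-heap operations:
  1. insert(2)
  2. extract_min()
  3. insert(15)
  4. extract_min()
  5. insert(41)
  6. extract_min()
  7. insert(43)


insert(2) -> [2]
extract_min()->2, []
insert(15) -> [15]
extract_min()->15, []
insert(41) -> [41]
extract_min()->41, []
insert(43) -> [43]

Final heap: [43]


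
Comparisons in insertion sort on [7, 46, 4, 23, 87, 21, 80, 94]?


Algorithm: insertion sort
Input: [7, 46, 4, 23, 87, 21, 80, 94]
Sorted: [4, 7, 21, 23, 46, 80, 87, 94]

13


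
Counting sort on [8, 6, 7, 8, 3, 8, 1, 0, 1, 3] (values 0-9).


Input: [8, 6, 7, 8, 3, 8, 1, 0, 1, 3]
Counts: [1, 2, 0, 2, 0, 0, 1, 1, 3, 0]

Sorted: [0, 1, 1, 3, 3, 6, 7, 8, 8, 8]


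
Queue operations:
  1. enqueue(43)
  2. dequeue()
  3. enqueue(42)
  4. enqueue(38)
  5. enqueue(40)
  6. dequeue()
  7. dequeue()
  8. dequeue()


enqueue(43) -> [43]
dequeue()->43, []
enqueue(42) -> [42]
enqueue(38) -> [42, 38]
enqueue(40) -> [42, 38, 40]
dequeue()->42, [38, 40]
dequeue()->38, [40]
dequeue()->40, []

Final queue: []


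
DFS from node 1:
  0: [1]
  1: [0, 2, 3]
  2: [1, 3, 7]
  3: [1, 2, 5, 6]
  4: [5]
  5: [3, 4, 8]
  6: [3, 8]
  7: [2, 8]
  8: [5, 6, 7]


Visit 1, push [3, 2, 0]
Visit 0, push []
Visit 2, push [7, 3]
Visit 3, push [6, 5]
Visit 5, push [8, 4]
Visit 4, push []
Visit 8, push [7, 6]
Visit 6, push []
Visit 7, push []

DFS order: [1, 0, 2, 3, 5, 4, 8, 6, 7]


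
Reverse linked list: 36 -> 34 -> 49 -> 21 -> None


Step 1: curr=36, set curr.next=prev(None) | reversed so far: 36
Step 2: curr=34, set curr.next=prev(36) | reversed so far: 34 -> 36
Step 3: curr=49, set curr.next=prev(34) | reversed so far: 49 -> 34 -> 36
Step 4: curr=21, set curr.next=prev(49) | reversed so far: 21 -> 49 -> 34 -> 36

21 -> 49 -> 34 -> 36 -> None


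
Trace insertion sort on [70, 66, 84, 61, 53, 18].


Initial: [70, 66, 84, 61, 53, 18]
Insert 66: [66, 70, 84, 61, 53, 18]
Insert 84: [66, 70, 84, 61, 53, 18]
Insert 61: [61, 66, 70, 84, 53, 18]
Insert 53: [53, 61, 66, 70, 84, 18]
Insert 18: [18, 53, 61, 66, 70, 84]

Sorted: [18, 53, 61, 66, 70, 84]


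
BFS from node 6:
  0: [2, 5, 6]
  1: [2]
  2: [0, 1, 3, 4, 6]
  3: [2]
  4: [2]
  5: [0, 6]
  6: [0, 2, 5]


Visit 6, enqueue [0, 2, 5]
Visit 0, enqueue []
Visit 2, enqueue [1, 3, 4]
Visit 5, enqueue []
Visit 1, enqueue []
Visit 3, enqueue []
Visit 4, enqueue []

BFS order: [6, 0, 2, 5, 1, 3, 4]


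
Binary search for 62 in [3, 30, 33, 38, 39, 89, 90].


Step 1: lo=0, hi=6, mid=3, val=38
Step 2: lo=4, hi=6, mid=5, val=89
Step 3: lo=4, hi=4, mid=4, val=39

Not found


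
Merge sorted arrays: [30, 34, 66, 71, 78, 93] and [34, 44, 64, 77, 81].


Take 30 from A
Take 34 from A
Take 34 from B
Take 44 from B
Take 64 from B
Take 66 from A
Take 71 from A
Take 77 from B
Take 78 from A
Take 81 from B

Merged: [30, 34, 34, 44, 64, 66, 71, 77, 78, 81, 93]


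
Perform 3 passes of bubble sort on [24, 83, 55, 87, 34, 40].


Initial: [24, 83, 55, 87, 34, 40]
Pass 1: [24, 55, 83, 34, 40, 87] (3 swaps)
Pass 2: [24, 55, 34, 40, 83, 87] (2 swaps)
Pass 3: [24, 34, 40, 55, 83, 87] (2 swaps)

After 3 passes: [24, 34, 40, 55, 83, 87]


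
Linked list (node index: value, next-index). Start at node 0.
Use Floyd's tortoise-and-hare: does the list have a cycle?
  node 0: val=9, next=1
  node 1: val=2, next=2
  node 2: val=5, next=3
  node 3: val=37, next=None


Floyd's tortoise (slow, +1) and hare (fast, +2):
  init: slow=0, fast=0
  step 1: slow=1, fast=2
  step 2: fast 2->3->None, no cycle

Cycle: no


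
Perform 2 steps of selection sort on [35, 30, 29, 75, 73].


Initial: [35, 30, 29, 75, 73]
Step 1: min=29 at 2
  Swap: [29, 30, 35, 75, 73]
Step 2: min=30 at 1
  Swap: [29, 30, 35, 75, 73]

After 2 steps: [29, 30, 35, 75, 73]


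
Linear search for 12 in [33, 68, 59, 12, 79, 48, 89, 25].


i=0: 33!=12
i=1: 68!=12
i=2: 59!=12
i=3: 12==12 found!

Found at 3, 4 comps


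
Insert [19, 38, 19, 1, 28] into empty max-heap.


Insert 19: [19]
Insert 38: [38, 19]
Insert 19: [38, 19, 19]
Insert 1: [38, 19, 19, 1]
Insert 28: [38, 28, 19, 1, 19]

Final heap: [38, 28, 19, 1, 19]


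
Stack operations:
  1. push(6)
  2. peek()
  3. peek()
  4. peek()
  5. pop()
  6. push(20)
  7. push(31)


push(6) -> [6]
peek()->6
peek()->6
peek()->6
pop()->6, []
push(20) -> [20]
push(31) -> [20, 31]

Final stack: [20, 31]


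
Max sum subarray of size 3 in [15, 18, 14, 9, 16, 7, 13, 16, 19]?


[0:3]: 47
[1:4]: 41
[2:5]: 39
[3:6]: 32
[4:7]: 36
[5:8]: 36
[6:9]: 48

Max: 48 at [6:9]


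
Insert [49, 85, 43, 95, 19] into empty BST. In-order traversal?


Insert 49: root
Insert 85: R from 49
Insert 43: L from 49
Insert 95: R from 49 -> R from 85
Insert 19: L from 49 -> L from 43

In-order: [19, 43, 49, 85, 95]


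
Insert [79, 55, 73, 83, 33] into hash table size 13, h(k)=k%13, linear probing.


Insert 79: h=1 -> slot 1
Insert 55: h=3 -> slot 3
Insert 73: h=8 -> slot 8
Insert 83: h=5 -> slot 5
Insert 33: h=7 -> slot 7

Table: [None, 79, None, 55, None, 83, None, 33, 73, None, None, None, None]


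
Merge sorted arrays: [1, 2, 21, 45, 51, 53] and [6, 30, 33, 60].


Take 1 from A
Take 2 from A
Take 6 from B
Take 21 from A
Take 30 from B
Take 33 from B
Take 45 from A
Take 51 from A
Take 53 from A

Merged: [1, 2, 6, 21, 30, 33, 45, 51, 53, 60]


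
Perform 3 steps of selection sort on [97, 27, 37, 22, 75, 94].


Initial: [97, 27, 37, 22, 75, 94]
Step 1: min=22 at 3
  Swap: [22, 27, 37, 97, 75, 94]
Step 2: min=27 at 1
  Swap: [22, 27, 37, 97, 75, 94]
Step 3: min=37 at 2
  Swap: [22, 27, 37, 97, 75, 94]

After 3 steps: [22, 27, 37, 97, 75, 94]


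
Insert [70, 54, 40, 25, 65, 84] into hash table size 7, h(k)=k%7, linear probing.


Insert 70: h=0 -> slot 0
Insert 54: h=5 -> slot 5
Insert 40: h=5, 1 probes -> slot 6
Insert 25: h=4 -> slot 4
Insert 65: h=2 -> slot 2
Insert 84: h=0, 1 probes -> slot 1

Table: [70, 84, 65, None, 25, 54, 40]


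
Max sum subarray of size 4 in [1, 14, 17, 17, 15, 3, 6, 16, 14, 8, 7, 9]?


[0:4]: 49
[1:5]: 63
[2:6]: 52
[3:7]: 41
[4:8]: 40
[5:9]: 39
[6:10]: 44
[7:11]: 45
[8:12]: 38

Max: 63 at [1:5]


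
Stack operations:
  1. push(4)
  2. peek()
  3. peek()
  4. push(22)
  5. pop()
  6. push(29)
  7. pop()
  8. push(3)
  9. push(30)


push(4) -> [4]
peek()->4
peek()->4
push(22) -> [4, 22]
pop()->22, [4]
push(29) -> [4, 29]
pop()->29, [4]
push(3) -> [4, 3]
push(30) -> [4, 3, 30]

Final stack: [4, 3, 30]


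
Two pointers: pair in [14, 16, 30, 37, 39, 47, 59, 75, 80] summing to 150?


lo=0(14)+hi=8(80)=94
lo=1(16)+hi=8(80)=96
lo=2(30)+hi=8(80)=110
lo=3(37)+hi=8(80)=117
lo=4(39)+hi=8(80)=119
lo=5(47)+hi=8(80)=127
lo=6(59)+hi=8(80)=139
lo=7(75)+hi=8(80)=155

No pair found


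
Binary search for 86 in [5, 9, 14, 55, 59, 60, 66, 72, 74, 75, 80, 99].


Step 1: lo=0, hi=11, mid=5, val=60
Step 2: lo=6, hi=11, mid=8, val=74
Step 3: lo=9, hi=11, mid=10, val=80
Step 4: lo=11, hi=11, mid=11, val=99

Not found


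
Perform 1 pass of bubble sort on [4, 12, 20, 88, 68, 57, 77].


Initial: [4, 12, 20, 88, 68, 57, 77]
Pass 1: [4, 12, 20, 68, 57, 77, 88] (3 swaps)

After 1 pass: [4, 12, 20, 68, 57, 77, 88]


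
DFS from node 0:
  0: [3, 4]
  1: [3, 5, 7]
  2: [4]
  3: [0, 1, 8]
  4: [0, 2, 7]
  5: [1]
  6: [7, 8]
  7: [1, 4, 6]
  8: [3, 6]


Visit 0, push [4, 3]
Visit 3, push [8, 1]
Visit 1, push [7, 5]
Visit 5, push []
Visit 7, push [6, 4]
Visit 4, push [2]
Visit 2, push []
Visit 6, push [8]
Visit 8, push []

DFS order: [0, 3, 1, 5, 7, 4, 2, 6, 8]


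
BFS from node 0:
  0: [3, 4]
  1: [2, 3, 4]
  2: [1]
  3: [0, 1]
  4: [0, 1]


Visit 0, enqueue [3, 4]
Visit 3, enqueue [1]
Visit 4, enqueue []
Visit 1, enqueue [2]
Visit 2, enqueue []

BFS order: [0, 3, 4, 1, 2]


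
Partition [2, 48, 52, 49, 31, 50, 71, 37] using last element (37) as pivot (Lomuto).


Pivot: 37
  2 <= 37: advance i (no swap)
  31 <= 37: swap -> [2, 31, 52, 49, 48, 50, 71, 37]
Place pivot at 2: [2, 31, 37, 49, 48, 50, 71, 52]

Partitioned: [2, 31, 37, 49, 48, 50, 71, 52]


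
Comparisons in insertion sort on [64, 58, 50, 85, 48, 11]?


Algorithm: insertion sort
Input: [64, 58, 50, 85, 48, 11]
Sorted: [11, 48, 50, 58, 64, 85]

13


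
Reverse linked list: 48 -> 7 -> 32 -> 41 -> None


Step 1: curr=48, set curr.next=prev(None) | reversed so far: 48
Step 2: curr=7, set curr.next=prev(48) | reversed so far: 7 -> 48
Step 3: curr=32, set curr.next=prev(7) | reversed so far: 32 -> 7 -> 48
Step 4: curr=41, set curr.next=prev(32) | reversed so far: 41 -> 32 -> 7 -> 48

41 -> 32 -> 7 -> 48 -> None


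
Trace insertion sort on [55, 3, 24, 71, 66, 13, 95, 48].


Initial: [55, 3, 24, 71, 66, 13, 95, 48]
Insert 3: [3, 55, 24, 71, 66, 13, 95, 48]
Insert 24: [3, 24, 55, 71, 66, 13, 95, 48]
Insert 71: [3, 24, 55, 71, 66, 13, 95, 48]
Insert 66: [3, 24, 55, 66, 71, 13, 95, 48]
Insert 13: [3, 13, 24, 55, 66, 71, 95, 48]
Insert 95: [3, 13, 24, 55, 66, 71, 95, 48]
Insert 48: [3, 13, 24, 48, 55, 66, 71, 95]

Sorted: [3, 13, 24, 48, 55, 66, 71, 95]


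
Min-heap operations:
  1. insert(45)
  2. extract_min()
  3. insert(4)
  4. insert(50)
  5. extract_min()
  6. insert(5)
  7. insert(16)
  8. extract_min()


insert(45) -> [45]
extract_min()->45, []
insert(4) -> [4]
insert(50) -> [4, 50]
extract_min()->4, [50]
insert(5) -> [5, 50]
insert(16) -> [5, 50, 16]
extract_min()->5, [16, 50]

Final heap: [16, 50]


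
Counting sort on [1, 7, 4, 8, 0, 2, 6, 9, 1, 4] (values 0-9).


Input: [1, 7, 4, 8, 0, 2, 6, 9, 1, 4]
Counts: [1, 2, 1, 0, 2, 0, 1, 1, 1, 1]

Sorted: [0, 1, 1, 2, 4, 4, 6, 7, 8, 9]


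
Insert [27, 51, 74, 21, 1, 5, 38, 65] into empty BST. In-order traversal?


Insert 27: root
Insert 51: R from 27
Insert 74: R from 27 -> R from 51
Insert 21: L from 27
Insert 1: L from 27 -> L from 21
Insert 5: L from 27 -> L from 21 -> R from 1
Insert 38: R from 27 -> L from 51
Insert 65: R from 27 -> R from 51 -> L from 74

In-order: [1, 5, 21, 27, 38, 51, 65, 74]


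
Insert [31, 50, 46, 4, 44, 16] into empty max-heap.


Insert 31: [31]
Insert 50: [50, 31]
Insert 46: [50, 31, 46]
Insert 4: [50, 31, 46, 4]
Insert 44: [50, 44, 46, 4, 31]
Insert 16: [50, 44, 46, 4, 31, 16]

Final heap: [50, 44, 46, 4, 31, 16]


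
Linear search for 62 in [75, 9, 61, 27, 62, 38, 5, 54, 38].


i=0: 75!=62
i=1: 9!=62
i=2: 61!=62
i=3: 27!=62
i=4: 62==62 found!

Found at 4, 5 comps


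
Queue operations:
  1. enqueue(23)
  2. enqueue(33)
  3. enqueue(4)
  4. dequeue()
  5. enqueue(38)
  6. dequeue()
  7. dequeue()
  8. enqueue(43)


enqueue(23) -> [23]
enqueue(33) -> [23, 33]
enqueue(4) -> [23, 33, 4]
dequeue()->23, [33, 4]
enqueue(38) -> [33, 4, 38]
dequeue()->33, [4, 38]
dequeue()->4, [38]
enqueue(43) -> [38, 43]

Final queue: [38, 43]


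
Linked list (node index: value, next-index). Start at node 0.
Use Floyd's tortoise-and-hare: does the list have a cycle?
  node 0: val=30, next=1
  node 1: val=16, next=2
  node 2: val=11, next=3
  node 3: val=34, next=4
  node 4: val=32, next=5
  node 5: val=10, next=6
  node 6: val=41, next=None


Floyd's tortoise (slow, +1) and hare (fast, +2):
  init: slow=0, fast=0
  step 1: slow=1, fast=2
  step 2: slow=2, fast=4
  step 3: slow=3, fast=6
  step 4: fast -> None, no cycle

Cycle: no


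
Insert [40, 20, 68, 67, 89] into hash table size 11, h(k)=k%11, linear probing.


Insert 40: h=7 -> slot 7
Insert 20: h=9 -> slot 9
Insert 68: h=2 -> slot 2
Insert 67: h=1 -> slot 1
Insert 89: h=1, 2 probes -> slot 3

Table: [None, 67, 68, 89, None, None, None, 40, None, 20, None]


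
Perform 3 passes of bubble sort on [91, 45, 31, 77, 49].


Initial: [91, 45, 31, 77, 49]
Pass 1: [45, 31, 77, 49, 91] (4 swaps)
Pass 2: [31, 45, 49, 77, 91] (2 swaps)
Pass 3: [31, 45, 49, 77, 91] (0 swaps)

After 3 passes: [31, 45, 49, 77, 91]


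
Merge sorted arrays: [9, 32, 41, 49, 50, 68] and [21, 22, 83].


Take 9 from A
Take 21 from B
Take 22 from B
Take 32 from A
Take 41 from A
Take 49 from A
Take 50 from A
Take 68 from A

Merged: [9, 21, 22, 32, 41, 49, 50, 68, 83]


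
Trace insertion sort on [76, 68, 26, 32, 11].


Initial: [76, 68, 26, 32, 11]
Insert 68: [68, 76, 26, 32, 11]
Insert 26: [26, 68, 76, 32, 11]
Insert 32: [26, 32, 68, 76, 11]
Insert 11: [11, 26, 32, 68, 76]

Sorted: [11, 26, 32, 68, 76]


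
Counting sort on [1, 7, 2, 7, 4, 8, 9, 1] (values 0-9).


Input: [1, 7, 2, 7, 4, 8, 9, 1]
Counts: [0, 2, 1, 0, 1, 0, 0, 2, 1, 1]

Sorted: [1, 1, 2, 4, 7, 7, 8, 9]


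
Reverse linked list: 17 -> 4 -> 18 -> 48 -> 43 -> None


Step 1: curr=17, set curr.next=prev(None) | reversed so far: 17
Step 2: curr=4, set curr.next=prev(17) | reversed so far: 4 -> 17
Step 3: curr=18, set curr.next=prev(4) | reversed so far: 18 -> 4 -> 17
Step 4: curr=48, set curr.next=prev(18) | reversed so far: 48 -> 18 -> 4 -> 17
Step 5: curr=43, set curr.next=prev(48) | reversed so far: 43 -> 48 -> 18 -> 4 -> 17

43 -> 48 -> 18 -> 4 -> 17 -> None


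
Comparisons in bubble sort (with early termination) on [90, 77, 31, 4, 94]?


Algorithm: bubble sort (with early termination)
Input: [90, 77, 31, 4, 94]
Sorted: [4, 31, 77, 90, 94]

10


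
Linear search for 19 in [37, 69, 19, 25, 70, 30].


i=0: 37!=19
i=1: 69!=19
i=2: 19==19 found!

Found at 2, 3 comps


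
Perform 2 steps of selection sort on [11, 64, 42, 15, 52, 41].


Initial: [11, 64, 42, 15, 52, 41]
Step 1: min=11 at 0
  Swap: [11, 64, 42, 15, 52, 41]
Step 2: min=15 at 3
  Swap: [11, 15, 42, 64, 52, 41]

After 2 steps: [11, 15, 42, 64, 52, 41]


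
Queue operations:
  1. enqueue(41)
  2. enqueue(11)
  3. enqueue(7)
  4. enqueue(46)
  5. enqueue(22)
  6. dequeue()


enqueue(41) -> [41]
enqueue(11) -> [41, 11]
enqueue(7) -> [41, 11, 7]
enqueue(46) -> [41, 11, 7, 46]
enqueue(22) -> [41, 11, 7, 46, 22]
dequeue()->41, [11, 7, 46, 22]

Final queue: [11, 7, 46, 22]


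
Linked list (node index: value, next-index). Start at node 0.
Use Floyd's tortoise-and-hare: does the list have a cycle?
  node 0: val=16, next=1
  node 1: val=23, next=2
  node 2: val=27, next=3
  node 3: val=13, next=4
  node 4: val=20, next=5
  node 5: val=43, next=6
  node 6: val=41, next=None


Floyd's tortoise (slow, +1) and hare (fast, +2):
  init: slow=0, fast=0
  step 1: slow=1, fast=2
  step 2: slow=2, fast=4
  step 3: slow=3, fast=6
  step 4: fast -> None, no cycle

Cycle: no


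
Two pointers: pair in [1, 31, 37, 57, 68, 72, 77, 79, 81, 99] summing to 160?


lo=0(1)+hi=9(99)=100
lo=1(31)+hi=9(99)=130
lo=2(37)+hi=9(99)=136
lo=3(57)+hi=9(99)=156
lo=4(68)+hi=9(99)=167
lo=4(68)+hi=8(81)=149
lo=5(72)+hi=8(81)=153
lo=6(77)+hi=8(81)=158
lo=7(79)+hi=8(81)=160

Yes: 79+81=160


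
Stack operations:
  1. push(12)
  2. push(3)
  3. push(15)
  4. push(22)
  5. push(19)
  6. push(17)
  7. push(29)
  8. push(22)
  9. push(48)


push(12) -> [12]
push(3) -> [12, 3]
push(15) -> [12, 3, 15]
push(22) -> [12, 3, 15, 22]
push(19) -> [12, 3, 15, 22, 19]
push(17) -> [12, 3, 15, 22, 19, 17]
push(29) -> [12, 3, 15, 22, 19, 17, 29]
push(22) -> [12, 3, 15, 22, 19, 17, 29, 22]
push(48) -> [12, 3, 15, 22, 19, 17, 29, 22, 48]

Final stack: [12, 3, 15, 22, 19, 17, 29, 22, 48]


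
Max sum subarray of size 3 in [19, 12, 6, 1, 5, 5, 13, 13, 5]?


[0:3]: 37
[1:4]: 19
[2:5]: 12
[3:6]: 11
[4:7]: 23
[5:8]: 31
[6:9]: 31

Max: 37 at [0:3]


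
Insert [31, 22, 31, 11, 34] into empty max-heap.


Insert 31: [31]
Insert 22: [31, 22]
Insert 31: [31, 22, 31]
Insert 11: [31, 22, 31, 11]
Insert 34: [34, 31, 31, 11, 22]

Final heap: [34, 31, 31, 11, 22]


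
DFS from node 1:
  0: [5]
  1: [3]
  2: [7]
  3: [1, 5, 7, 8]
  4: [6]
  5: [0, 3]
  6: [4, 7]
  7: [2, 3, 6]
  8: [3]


Visit 1, push [3]
Visit 3, push [8, 7, 5]
Visit 5, push [0]
Visit 0, push []
Visit 7, push [6, 2]
Visit 2, push []
Visit 6, push [4]
Visit 4, push []
Visit 8, push []

DFS order: [1, 3, 5, 0, 7, 2, 6, 4, 8]


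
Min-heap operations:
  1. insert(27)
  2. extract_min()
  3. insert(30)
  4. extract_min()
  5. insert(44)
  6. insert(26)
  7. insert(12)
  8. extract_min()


insert(27) -> [27]
extract_min()->27, []
insert(30) -> [30]
extract_min()->30, []
insert(44) -> [44]
insert(26) -> [26, 44]
insert(12) -> [12, 44, 26]
extract_min()->12, [26, 44]

Final heap: [26, 44]


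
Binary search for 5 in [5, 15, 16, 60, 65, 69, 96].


Step 1: lo=0, hi=6, mid=3, val=60
Step 2: lo=0, hi=2, mid=1, val=15
Step 3: lo=0, hi=0, mid=0, val=5

Found at index 0


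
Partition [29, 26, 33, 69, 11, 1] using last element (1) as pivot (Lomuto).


Pivot: 1
Place pivot at 0: [1, 26, 33, 69, 11, 29]

Partitioned: [1, 26, 33, 69, 11, 29]


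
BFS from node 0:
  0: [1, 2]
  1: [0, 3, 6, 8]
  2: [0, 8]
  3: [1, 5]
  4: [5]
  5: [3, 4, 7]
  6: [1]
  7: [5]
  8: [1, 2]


Visit 0, enqueue [1, 2]
Visit 1, enqueue [3, 6, 8]
Visit 2, enqueue []
Visit 3, enqueue [5]
Visit 6, enqueue []
Visit 8, enqueue []
Visit 5, enqueue [4, 7]
Visit 4, enqueue []
Visit 7, enqueue []

BFS order: [0, 1, 2, 3, 6, 8, 5, 4, 7]


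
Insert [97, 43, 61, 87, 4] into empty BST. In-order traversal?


Insert 97: root
Insert 43: L from 97
Insert 61: L from 97 -> R from 43
Insert 87: L from 97 -> R from 43 -> R from 61
Insert 4: L from 97 -> L from 43

In-order: [4, 43, 61, 87, 97]


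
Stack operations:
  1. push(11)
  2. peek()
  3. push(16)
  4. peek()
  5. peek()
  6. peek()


push(11) -> [11]
peek()->11
push(16) -> [11, 16]
peek()->16
peek()->16
peek()->16

Final stack: [11, 16]


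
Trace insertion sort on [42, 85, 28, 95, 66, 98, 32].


Initial: [42, 85, 28, 95, 66, 98, 32]
Insert 85: [42, 85, 28, 95, 66, 98, 32]
Insert 28: [28, 42, 85, 95, 66, 98, 32]
Insert 95: [28, 42, 85, 95, 66, 98, 32]
Insert 66: [28, 42, 66, 85, 95, 98, 32]
Insert 98: [28, 42, 66, 85, 95, 98, 32]
Insert 32: [28, 32, 42, 66, 85, 95, 98]

Sorted: [28, 32, 42, 66, 85, 95, 98]


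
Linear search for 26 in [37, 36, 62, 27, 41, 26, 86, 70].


i=0: 37!=26
i=1: 36!=26
i=2: 62!=26
i=3: 27!=26
i=4: 41!=26
i=5: 26==26 found!

Found at 5, 6 comps


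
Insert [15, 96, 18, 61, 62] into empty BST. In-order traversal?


Insert 15: root
Insert 96: R from 15
Insert 18: R from 15 -> L from 96
Insert 61: R from 15 -> L from 96 -> R from 18
Insert 62: R from 15 -> L from 96 -> R from 18 -> R from 61

In-order: [15, 18, 61, 62, 96]


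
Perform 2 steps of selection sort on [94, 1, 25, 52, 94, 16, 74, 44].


Initial: [94, 1, 25, 52, 94, 16, 74, 44]
Step 1: min=1 at 1
  Swap: [1, 94, 25, 52, 94, 16, 74, 44]
Step 2: min=16 at 5
  Swap: [1, 16, 25, 52, 94, 94, 74, 44]

After 2 steps: [1, 16, 25, 52, 94, 94, 74, 44]


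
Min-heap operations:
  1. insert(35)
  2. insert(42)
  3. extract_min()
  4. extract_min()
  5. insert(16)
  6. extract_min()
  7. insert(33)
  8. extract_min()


insert(35) -> [35]
insert(42) -> [35, 42]
extract_min()->35, [42]
extract_min()->42, []
insert(16) -> [16]
extract_min()->16, []
insert(33) -> [33]
extract_min()->33, []

Final heap: []
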